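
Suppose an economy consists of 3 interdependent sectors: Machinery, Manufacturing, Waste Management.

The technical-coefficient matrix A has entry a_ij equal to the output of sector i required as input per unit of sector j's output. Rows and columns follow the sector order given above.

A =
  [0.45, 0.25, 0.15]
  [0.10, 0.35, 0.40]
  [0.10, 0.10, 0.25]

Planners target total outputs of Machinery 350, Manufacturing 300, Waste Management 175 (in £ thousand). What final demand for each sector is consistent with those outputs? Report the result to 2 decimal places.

I − A =
  [   0.55    -0.25    -0.15]
  [  -0.10     0.65    -0.40]
  [  -0.10    -0.10     0.75]
d = (I − A) x:
  d_1 = (+0.55)·350 + (-0.25)·300 + (-0.15)·175 = 91.25
  d_2 = (-0.10)·350 + (+0.65)·300 + (-0.40)·175 = 90.00
  d_3 = (-0.10)·350 + (-0.10)·300 + (+0.75)·175 = 66.25

d_1 = 91.25, d_2 = 90.00, d_3 = 66.25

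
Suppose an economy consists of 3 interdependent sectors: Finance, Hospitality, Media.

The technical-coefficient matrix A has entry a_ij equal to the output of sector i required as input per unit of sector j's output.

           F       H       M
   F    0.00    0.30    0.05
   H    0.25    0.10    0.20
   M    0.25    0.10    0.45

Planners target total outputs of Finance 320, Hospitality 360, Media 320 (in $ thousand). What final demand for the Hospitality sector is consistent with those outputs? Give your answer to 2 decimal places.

I − A =
  [   1.00    -0.30    -0.05]
  [  -0.25     0.90    -0.20]
  [  -0.25    -0.10     0.55]
d = (I − A) x:
  d_F = (+1.00)·320 + (-0.30)·360 + (-0.05)·320 = 196.00
  d_H = (-0.25)·320 + (+0.90)·360 + (-0.20)·320 = 180.00
  d_M = (-0.25)·320 + (-0.10)·360 + (+0.55)·320 = 60.00

d_H = 180.00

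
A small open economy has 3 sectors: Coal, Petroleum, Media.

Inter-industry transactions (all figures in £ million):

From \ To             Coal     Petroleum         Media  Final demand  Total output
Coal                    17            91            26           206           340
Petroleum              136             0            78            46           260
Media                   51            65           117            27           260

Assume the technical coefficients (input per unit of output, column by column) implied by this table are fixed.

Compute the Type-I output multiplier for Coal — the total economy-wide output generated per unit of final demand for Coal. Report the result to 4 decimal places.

m_C = 2.9685

Technical coefficients a_ij = z_ij / X_j:
  a_CC = 17/340 = 0.05, a_PC = 136/340 = 0.40, a_MC = 51/340 = 0.15
  a_CP = 91/260 = 0.35, a_PP = 0/260 = 0.00, a_MP = 65/260 = 0.25
  a_CM = 26/260 = 0.10, a_PM = 78/260 = 0.30, a_MM = 117/260 = 0.45
I − A =
  [   0.95    -0.35    -0.10]
  [  -0.40     1.00    -0.30]
  [  -0.15    -0.25     0.55]
Cofactors of I−A, C_ij = (−1)^(i+j)·(minor ij) (rows/columns in the sector order above):
  C_11 = (1.00)(0.55) − (-0.30)(-0.25) = 0.4750
  C_12 = −[(-0.40)(0.55) − (-0.30)(-0.15)] = 0.2650
  C_13 = (-0.40)(-0.25) − (1.00)(-0.15) = 0.2500
  C_21 = −[(-0.35)(0.55) − (-0.10)(-0.25)] = 0.2175
  C_22 = (0.95)(0.55) − (-0.10)(-0.15) = 0.5075
  C_23 = −[(0.95)(-0.25) − (-0.35)(-0.15)] = 0.2900
  C_31 = (-0.35)(-0.30) − (-0.10)(1.00) = 0.2050
  C_32 = −[(0.95)(-0.30) − (-0.10)(-0.40)] = 0.3250
  C_33 = (0.95)(1.00) − (-0.35)(-0.40) = 0.8100
det(I−A) = Σ_j (I−A)_1j·C_1j = (0.95)(0.4750) + (-0.35)(0.2650) + (-0.10)(0.2500) = 0.3335
adj(I−A) = Cᵀ =
  [ 0.4750   0.2175   0.2050]
  [ 0.2650   0.5075   0.3250]
  [ 0.2500   0.2900   0.8100]
(I − A)⁻¹ = adj(I−A) / det(I−A) ≈
  [   1.42429     0.65217     0.61469]
  [   0.79460     1.52174     0.97451]
  [   0.74963     0.86957     2.42879]
The output multiplier for sector j is the column-j sum of the Leontief inverse (I − A)⁻¹ = adj(I−A) / det(I−A).
Column C of adj(I−A): (0.4750, 0.2650, 0.2500); det(I−A) = 0.3335.
m_C = (0.4750 + 0.2650 + 0.2500) / 0.3335 = 0.99 / 0.3335 ≈ 2.9685.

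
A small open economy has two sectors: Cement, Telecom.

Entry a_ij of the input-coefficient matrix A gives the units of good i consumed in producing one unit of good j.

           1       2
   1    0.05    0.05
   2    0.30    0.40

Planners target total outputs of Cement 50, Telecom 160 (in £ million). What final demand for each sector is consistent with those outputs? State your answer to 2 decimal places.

d_1 = 39.50, d_2 = 81.00

I − A =
  [   0.95    -0.05]
  [  -0.30     0.60]
d = (I − A) x:
  d_1 = (+0.95)·50 + (-0.05)·160 = 39.50
  d_2 = (-0.30)·50 + (+0.60)·160 = 81.00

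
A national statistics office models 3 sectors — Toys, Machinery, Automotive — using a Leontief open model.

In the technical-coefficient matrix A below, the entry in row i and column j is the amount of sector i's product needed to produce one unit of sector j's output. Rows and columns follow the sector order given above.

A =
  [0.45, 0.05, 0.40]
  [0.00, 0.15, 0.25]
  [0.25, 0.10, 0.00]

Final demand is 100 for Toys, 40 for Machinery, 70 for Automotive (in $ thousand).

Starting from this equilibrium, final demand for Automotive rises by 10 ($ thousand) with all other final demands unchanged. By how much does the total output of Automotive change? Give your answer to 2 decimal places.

Δx_A = 12.79

I − A =
  [   0.55    -0.05    -0.40]
  [   0.00     0.85    -0.25]
  [  -0.25    -0.10     1.00]
Cofactors of I−A, C_ij = (−1)^(i+j)·(minor ij) (rows/columns in the sector order above):
  C_11 = (0.85)(1.00) − (-0.25)(-0.10) = 0.8250
  C_12 = −[(0.00)(1.00) − (-0.25)(-0.25)] = 0.0625
  C_13 = (0.00)(-0.10) − (0.85)(-0.25) = 0.2125
  C_21 = −[(-0.05)(1.00) − (-0.40)(-0.10)] = 0.0900
  C_22 = (0.55)(1.00) − (-0.40)(-0.25) = 0.4500
  C_23 = −[(0.55)(-0.10) − (-0.05)(-0.25)] = 0.0675
  C_31 = (-0.05)(-0.25) − (-0.40)(0.85) = 0.3525
  C_32 = −[(0.55)(-0.25) − (-0.40)(0.00)] = 0.1375
  C_33 = (0.55)(0.85) − (-0.05)(0.00) = 0.4675
det(I−A) = Σ_j (I−A)_1j·C_1j = (0.55)(0.8250) + (-0.05)(0.0625) + (-0.40)(0.2125) = 0.365625
adj(I−A) = Cᵀ =
  [ 0.8250   0.0900   0.3525]
  [ 0.0625   0.4500   0.1375]
  [ 0.2125   0.0675   0.4675]
(I − A)⁻¹ = adj(I−A) / det(I−A) ≈
  [   2.2564     0.2462     0.9641]
  [   0.1709     1.2308     0.3761]
  [   0.5812     0.1846     1.2786]
Δx = (I − A)⁻¹ Δd with Δd having +10 in the Automotive component and 0 elsewhere.
So Δx_A = L_AA · (+10), where L_AA = adj(I−A)_AA / det(I−A) = 0.4675 / 0.365625.
Δx_A = 0.4675 × (+10) / 0.365625 = 4.675 / 0.365625 ≈ 12.79.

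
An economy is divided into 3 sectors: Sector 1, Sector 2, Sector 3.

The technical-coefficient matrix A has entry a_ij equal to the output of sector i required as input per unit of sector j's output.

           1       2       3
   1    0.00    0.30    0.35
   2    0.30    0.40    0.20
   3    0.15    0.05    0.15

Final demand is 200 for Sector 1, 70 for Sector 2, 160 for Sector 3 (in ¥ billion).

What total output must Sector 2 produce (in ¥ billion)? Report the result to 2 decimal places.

x_2 = 427.86

I − A =
  [   1.00    -0.30    -0.35]
  [  -0.30     0.60    -0.20]
  [  -0.15    -0.05     0.85]
Cofactors of I−A, C_ij = (−1)^(i+j)·(minor ij) (rows/columns in the sector order above):
  C_11 = (0.60)(0.85) − (-0.20)(-0.05) = 0.5000
  C_12 = −[(-0.30)(0.85) − (-0.20)(-0.15)] = 0.2850
  C_13 = (-0.30)(-0.05) − (0.60)(-0.15) = 0.1050
  C_21 = −[(-0.30)(0.85) − (-0.35)(-0.05)] = 0.2725
  C_22 = (1.00)(0.85) − (-0.35)(-0.15) = 0.7975
  C_23 = −[(1.00)(-0.05) − (-0.30)(-0.15)] = 0.0950
  C_31 = (-0.30)(-0.20) − (-0.35)(0.60) = 0.2700
  C_32 = −[(1.00)(-0.20) − (-0.35)(-0.30)] = 0.3050
  C_33 = (1.00)(0.60) − (-0.30)(-0.30) = 0.5100
det(I−A) = Σ_j (I−A)_1j·C_1j = (1.00)(0.5000) + (-0.30)(0.2850) + (-0.35)(0.1050) = 0.37775
adj(I−A) = Cᵀ =
  [ 0.5000   0.2725   0.2700]
  [ 0.2850   0.7975   0.3050]
  [ 0.1050   0.0950   0.5100]
(I − A)⁻¹ = adj(I−A) / det(I−A) ≈
  [   1.3236     0.7214     0.7148]
  [   0.7545     2.1112     0.8074]
  [   0.2780     0.2515     1.3501]
x = (I − A)⁻¹ d = adj(I−A)·d / det(I−A), with det(I−A) = 0.37775:
  x_1 = (0.5000·200 + 0.2725·70 + 0.2700·160) / 0.37775 = 162.275 / 0.37775 ≈ 429.58
  x_2 = (0.2850·200 + 0.7975·70 + 0.3050·160) / 0.37775 = 161.625 / 0.37775 ≈ 427.86
  x_3 = (0.1050·200 + 0.0950·70 + 0.5100·160) / 0.37775 = 109.25 / 0.37775 ≈ 289.21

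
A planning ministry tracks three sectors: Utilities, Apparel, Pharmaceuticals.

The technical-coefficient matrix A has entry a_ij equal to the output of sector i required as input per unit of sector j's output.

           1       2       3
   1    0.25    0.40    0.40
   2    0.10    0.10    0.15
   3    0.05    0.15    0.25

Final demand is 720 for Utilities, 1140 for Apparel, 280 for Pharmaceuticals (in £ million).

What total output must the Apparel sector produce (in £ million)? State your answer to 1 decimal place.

x_2 = 1666.5

I − A =
  [   0.75    -0.40    -0.40]
  [  -0.10     0.90    -0.15]
  [  -0.05    -0.15     0.75]
Cofactors of I−A, C_ij = (−1)^(i+j)·(minor ij) (rows/columns in the sector order above):
  C_11 = (0.90)(0.75) − (-0.15)(-0.15) = 0.6525
  C_12 = −[(-0.10)(0.75) − (-0.15)(-0.05)] = 0.0825
  C_13 = (-0.10)(-0.15) − (0.90)(-0.05) = 0.0600
  C_21 = −[(-0.40)(0.75) − (-0.40)(-0.15)] = 0.3600
  C_22 = (0.75)(0.75) − (-0.40)(-0.05) = 0.5425
  C_23 = −[(0.75)(-0.15) − (-0.40)(-0.05)] = 0.1325
  C_31 = (-0.40)(-0.15) − (-0.40)(0.90) = 0.4200
  C_32 = −[(0.75)(-0.15) − (-0.40)(-0.10)] = 0.1525
  C_33 = (0.75)(0.90) − (-0.40)(-0.10) = 0.6350
det(I−A) = Σ_j (I−A)_1j·C_1j = (0.75)(0.6525) + (-0.40)(0.0825) + (-0.40)(0.0600) = 0.432375
adj(I−A) = Cᵀ =
  [ 0.6525   0.3600   0.4200]
  [ 0.0825   0.5425   0.1525]
  [ 0.0600   0.1325   0.6350]
(I − A)⁻¹ = adj(I−A) / det(I−A) ≈
  [   1.5091     0.8326     0.9714]
  [   0.1908     1.2547     0.3527]
  [   0.1388     0.3064     1.4686]
x = (I − A)⁻¹ d = adj(I−A)·d / det(I−A), with det(I−A) = 0.432375:
  x_1 = (0.6525·720 + 0.3600·1140 + 0.4200·280) / 0.432375 = 997.80 / 0.432375 ≈ 2307.7
  x_2 = (0.0825·720 + 0.5425·1140 + 0.1525·280) / 0.432375 = 720.55 / 0.432375 ≈ 1666.5
  x_3 = (0.0600·720 + 0.1325·1140 + 0.6350·280) / 0.432375 = 372.05 / 0.432375 ≈ 860.5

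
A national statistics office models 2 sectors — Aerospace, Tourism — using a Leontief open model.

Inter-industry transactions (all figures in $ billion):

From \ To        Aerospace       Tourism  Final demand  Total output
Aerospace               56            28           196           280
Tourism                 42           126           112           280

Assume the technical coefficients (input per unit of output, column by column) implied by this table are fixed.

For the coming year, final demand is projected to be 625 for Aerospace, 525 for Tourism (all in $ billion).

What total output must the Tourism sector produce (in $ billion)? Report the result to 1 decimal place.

Technical coefficients a_ij = z_ij / X_j:
  a_11 = 56/280 = 0.20, a_21 = 42/280 = 0.15
  a_12 = 28/280 = 0.10, a_22 = 126/280 = 0.45
I − A =
  [   0.80    -0.10]
  [  -0.15     0.55]
det(I−A) = (0.80)(0.55) − (-0.10)(-0.15) = 0.4250
adj(I−A) = [[0.55, 0.10], [0.15, 0.80]]
(I − A)⁻¹ = adj(I−A) / det(I−A) ≈
  [   1.2941     0.2353]
  [   0.3529     1.8824]
x = (I − A)⁻¹ d = adj(I−A)·d / det(I−A), with det(I−A) = 0.4250:
  x_1 = (0.55·625 + 0.10·525) / 0.4250 = 396.25 / 0.4250 ≈ 932.4
  x_2 = (0.15·625 + 0.80·525) / 0.4250 = 513.75 / 0.4250 ≈ 1208.8

x_2 = 1208.8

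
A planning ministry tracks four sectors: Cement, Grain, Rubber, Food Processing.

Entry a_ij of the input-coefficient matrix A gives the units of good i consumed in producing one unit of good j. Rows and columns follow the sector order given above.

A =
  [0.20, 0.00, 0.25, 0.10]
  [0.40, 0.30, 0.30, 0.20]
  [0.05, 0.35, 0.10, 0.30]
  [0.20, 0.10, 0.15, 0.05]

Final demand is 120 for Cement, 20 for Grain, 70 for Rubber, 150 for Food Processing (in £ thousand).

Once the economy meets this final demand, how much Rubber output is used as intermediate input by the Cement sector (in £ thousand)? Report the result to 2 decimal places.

z_RC = 15.69

I − A =
  [   0.80     0.00    -0.25    -0.10]
  [  -0.40     0.70    -0.30    -0.20]
  [  -0.05    -0.35     0.90    -0.30]
  [  -0.20    -0.10    -0.15     0.95]
Compute the cofactors C_ij = (−1)^(i+j)·(3×3 minor ij) of I−A; the adjugate is their transpose:
adj(I−A) = Cᵀ =
  [ 0.429750   0.104875   0.174750   0.122500]
  [ 0.393750   0.602375   0.357000   0.281000]
  [ 0.233250   0.283500   0.498000   0.241500]
  [ 0.168750   0.130250   0.153000   0.376250]
det(I−A) = Σ_j (I−A)_1j·C_1j = (0.80)(0.429750) + (0.00)(0.393750) + (-0.25)(0.233250) + (-0.10)(0.168750) = 0.2686125
(I − A)⁻¹ = adj(I−A) / det(I−A) ≈
  [   1.5999     0.3904     0.6506     0.4560]
  [   1.4659     2.2425     1.3291     1.0461]
  [   0.8684     1.0554     1.8540     0.8991]
  [   0.6282     0.4849     0.5696     1.4007]
First solve x = (I − A)⁻¹ d = adj(I−A)·d / det(I−A); in particular x_C = (0.429750·120 + 0.104875·20 + 0.174750·70 + 0.122500·150) / 0.2686125 = 84.275 / 0.2686125 ≈ 313.7419.
Intermediate flow from R to C: z_RC = a_RC · x_C = 0.05 × 84.275 / 0.2686125 = 4.21375 / 0.2686125 ≈ 15.69.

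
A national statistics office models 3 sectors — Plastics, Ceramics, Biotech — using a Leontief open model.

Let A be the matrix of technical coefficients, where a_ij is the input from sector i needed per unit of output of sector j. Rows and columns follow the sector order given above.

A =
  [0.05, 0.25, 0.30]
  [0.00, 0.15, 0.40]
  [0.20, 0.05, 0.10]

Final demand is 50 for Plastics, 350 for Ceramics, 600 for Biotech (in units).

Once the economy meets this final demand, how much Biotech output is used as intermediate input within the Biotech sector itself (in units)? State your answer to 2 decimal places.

z_BB = 82.78

I − A =
  [   0.95    -0.25    -0.30]
  [   0.00     0.85    -0.40]
  [  -0.20    -0.05     0.90]
Cofactors of I−A, C_ij = (−1)^(i+j)·(minor ij) (rows/columns in the sector order above):
  C_11 = (0.85)(0.90) − (-0.40)(-0.05) = 0.7450
  C_12 = −[(0.00)(0.90) − (-0.40)(-0.20)] = 0.0800
  C_13 = (0.00)(-0.05) − (0.85)(-0.20) = 0.1700
  C_21 = −[(-0.25)(0.90) − (-0.30)(-0.05)] = 0.2400
  C_22 = (0.95)(0.90) − (-0.30)(-0.20) = 0.7950
  C_23 = −[(0.95)(-0.05) − (-0.25)(-0.20)] = 0.0975
  C_31 = (-0.25)(-0.40) − (-0.30)(0.85) = 0.3550
  C_32 = −[(0.95)(-0.40) − (-0.30)(0.00)] = 0.3800
  C_33 = (0.95)(0.85) − (-0.25)(0.00) = 0.8075
det(I−A) = Σ_j (I−A)_1j·C_1j = (0.95)(0.7450) + (-0.25)(0.0800) + (-0.30)(0.1700) = 0.63675
adj(I−A) = Cᵀ =
  [ 0.7450   0.2400   0.3550]
  [ 0.0800   0.7950   0.3800]
  [ 0.1700   0.0975   0.8075]
(I − A)⁻¹ = adj(I−A) / det(I−A) ≈
  [   1.1700     0.3769     0.5575]
  [   0.1256     1.2485     0.5968]
  [   0.2670     0.1531     1.2682]
First solve x = (I − A)⁻¹ d = adj(I−A)·d / det(I−A); in particular x_B = (0.1700·50 + 0.0975·350 + 0.8075·600) / 0.63675 = 527.125 / 0.63675 ≈ 827.8367.
Intermediate flow from B to B: z_BB = a_BB · x_B = 0.10 × 527.125 / 0.63675 = 52.7125 / 0.63675 ≈ 82.78.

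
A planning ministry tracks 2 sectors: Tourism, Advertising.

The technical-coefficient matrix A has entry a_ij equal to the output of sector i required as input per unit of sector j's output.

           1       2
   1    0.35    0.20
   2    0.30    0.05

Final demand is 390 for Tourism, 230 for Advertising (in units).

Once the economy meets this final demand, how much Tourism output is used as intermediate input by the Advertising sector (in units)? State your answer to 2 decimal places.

I − A =
  [   0.65    -0.20]
  [  -0.30     0.95]
det(I−A) = (0.65)(0.95) − (-0.20)(-0.30) = 0.5575
adj(I−A) = [[0.95, 0.20], [0.30, 0.65]]
(I − A)⁻¹ = adj(I−A) / det(I−A) ≈
  [   1.7040     0.3587]
  [   0.5381     1.1659]
First solve x = (I − A)⁻¹ d = adj(I−A)·d / det(I−A); in particular x_2 = (0.30·390 + 0.65·230) / 0.5575 = 266.50 / 0.5575 ≈ 478.0269.
Intermediate flow from 1 to 2: z_12 = a_12 · x_2 = 0.20 × 266.50 / 0.5575 = 53.30 / 0.5575 ≈ 95.61.

z_12 = 95.61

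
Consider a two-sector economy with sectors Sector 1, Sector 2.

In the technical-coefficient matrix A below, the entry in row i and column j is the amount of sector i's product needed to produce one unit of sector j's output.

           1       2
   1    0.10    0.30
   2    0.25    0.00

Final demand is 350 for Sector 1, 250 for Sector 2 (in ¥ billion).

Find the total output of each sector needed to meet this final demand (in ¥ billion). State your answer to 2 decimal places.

x_1 = 515.15, x_2 = 378.79

I − A =
  [   0.90    -0.30]
  [  -0.25     1.00]
det(I−A) = (0.90)(1.00) − (-0.30)(-0.25) = 0.8250
adj(I−A) = [[1.00, 0.30], [0.25, 0.90]]
(I − A)⁻¹ = adj(I−A) / det(I−A) ≈
  [   1.2121     0.3636]
  [   0.3030     1.0909]
x = (I − A)⁻¹ d = adj(I−A)·d / det(I−A), with det(I−A) = 0.8250:
  x_1 = (1.00·350 + 0.30·250) / 0.8250 = 425.00 / 0.8250 ≈ 515.15
  x_2 = (0.25·350 + 0.90·250) / 0.8250 = 312.50 / 0.8250 ≈ 378.79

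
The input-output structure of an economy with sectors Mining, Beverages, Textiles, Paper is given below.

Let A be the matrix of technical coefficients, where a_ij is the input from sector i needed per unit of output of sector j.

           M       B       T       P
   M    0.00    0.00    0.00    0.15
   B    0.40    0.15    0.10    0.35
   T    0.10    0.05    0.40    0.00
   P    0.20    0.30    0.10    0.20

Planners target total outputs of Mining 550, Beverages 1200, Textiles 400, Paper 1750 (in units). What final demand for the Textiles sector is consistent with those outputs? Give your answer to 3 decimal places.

I − A =
  [   1.00     0.00     0.00    -0.15]
  [  -0.40     0.85    -0.10    -0.35]
  [  -0.10    -0.05     0.60     0.00]
  [  -0.20    -0.30    -0.10     0.80]
d = (I − A) x:
  d_M = (+1.00)·550 + (+0.00)·1200 + (+0.00)·400 + (-0.15)·1750 = 287.500
  d_B = (-0.40)·550 + (+0.85)·1200 + (-0.10)·400 + (-0.35)·1750 = 147.500
  d_T = (-0.10)·550 + (-0.05)·1200 + (+0.60)·400 + (+0.00)·1750 = 125.000
  d_P = (-0.20)·550 + (-0.30)·1200 + (-0.10)·400 + (+0.80)·1750 = 890.000

d_T = 125.000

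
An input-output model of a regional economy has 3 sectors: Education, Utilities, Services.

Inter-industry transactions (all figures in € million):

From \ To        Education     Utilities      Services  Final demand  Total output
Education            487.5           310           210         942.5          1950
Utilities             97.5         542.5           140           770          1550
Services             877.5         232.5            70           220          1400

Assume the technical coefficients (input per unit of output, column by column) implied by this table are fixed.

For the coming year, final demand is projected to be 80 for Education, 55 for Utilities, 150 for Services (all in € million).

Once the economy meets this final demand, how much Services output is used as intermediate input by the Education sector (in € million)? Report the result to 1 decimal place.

Technical coefficients a_ij = z_ij / X_j:
  a_EE = 487.5/1950 = 0.25, a_UE = 97.5/1950 = 0.05, a_SE = 877.5/1950 = 0.45
  a_EU = 310/1550 = 0.20, a_UU = 542.5/1550 = 0.35, a_SU = 232.5/1550 = 0.15
  a_ES = 210/1400 = 0.15, a_US = 140/1400 = 0.10, a_SS = 70/1400 = 0.05
I − A =
  [   0.75    -0.20    -0.15]
  [  -0.05     0.65    -0.10]
  [  -0.45    -0.15     0.95]
Cofactors of I−A, C_ij = (−1)^(i+j)·(minor ij) (rows/columns in the sector order above):
  C_11 = (0.65)(0.95) − (-0.10)(-0.15) = 0.6025
  C_12 = −[(-0.05)(0.95) − (-0.10)(-0.45)] = 0.0925
  C_13 = (-0.05)(-0.15) − (0.65)(-0.45) = 0.3000
  C_21 = −[(-0.20)(0.95) − (-0.15)(-0.15)] = 0.2125
  C_22 = (0.75)(0.95) − (-0.15)(-0.45) = 0.6450
  C_23 = −[(0.75)(-0.15) − (-0.20)(-0.45)] = 0.2025
  C_31 = (-0.20)(-0.10) − (-0.15)(0.65) = 0.1175
  C_32 = −[(0.75)(-0.10) − (-0.15)(-0.05)] = 0.0825
  C_33 = (0.75)(0.65) − (-0.20)(-0.05) = 0.4775
det(I−A) = Σ_j (I−A)_1j·C_1j = (0.75)(0.6025) + (-0.20)(0.0925) + (-0.15)(0.3000) = 0.388375
adj(I−A) = Cᵀ =
  [ 0.6025   0.2125   0.1175]
  [ 0.0925   0.6450   0.0825]
  [ 0.3000   0.2025   0.4775]
(I − A)⁻¹ = adj(I−A) / det(I−A) ≈
  [   1.5513     0.5472     0.3025]
  [   0.2382     1.6608     0.2124]
  [   0.7724     0.5214     1.2295]
First solve x = (I − A)⁻¹ d = adj(I−A)·d / det(I−A); in particular x_E = (0.6025·80 + 0.2125·55 + 0.1175·150) / 0.388375 = 77.5125 / 0.388375 ≈ 199.582.
Intermediate flow from S to E: z_SE = a_SE · x_E = 0.45 × 77.5125 / 0.388375 = 34.880625 / 0.388375 ≈ 89.8.

z_SE = 89.8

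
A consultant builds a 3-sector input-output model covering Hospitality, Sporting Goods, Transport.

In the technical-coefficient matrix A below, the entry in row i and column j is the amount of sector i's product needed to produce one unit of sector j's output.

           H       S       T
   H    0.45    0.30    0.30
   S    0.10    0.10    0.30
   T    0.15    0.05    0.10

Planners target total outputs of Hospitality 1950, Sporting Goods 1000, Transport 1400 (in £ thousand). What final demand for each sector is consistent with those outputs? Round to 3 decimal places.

d_H = 352.500, d_S = 285.000, d_T = 917.500

I − A =
  [   0.55    -0.30    -0.30]
  [  -0.10     0.90    -0.30]
  [  -0.15    -0.05     0.90]
d = (I − A) x:
  d_H = (+0.55)·1950 + (-0.30)·1000 + (-0.30)·1400 = 352.500
  d_S = (-0.10)·1950 + (+0.90)·1000 + (-0.30)·1400 = 285.000
  d_T = (-0.15)·1950 + (-0.05)·1000 + (+0.90)·1400 = 917.500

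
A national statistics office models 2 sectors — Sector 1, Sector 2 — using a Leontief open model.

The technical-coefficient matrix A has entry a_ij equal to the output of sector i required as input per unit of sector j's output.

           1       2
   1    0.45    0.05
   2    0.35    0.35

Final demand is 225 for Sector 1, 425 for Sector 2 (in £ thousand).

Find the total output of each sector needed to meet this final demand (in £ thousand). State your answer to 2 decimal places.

I − A =
  [   0.55    -0.05]
  [  -0.35     0.65]
det(I−A) = (0.55)(0.65) − (-0.05)(-0.35) = 0.3400
adj(I−A) = [[0.65, 0.05], [0.35, 0.55]]
(I − A)⁻¹ = adj(I−A) / det(I−A) ≈
  [   1.9118     0.1471]
  [   1.0294     1.6176]
x = (I − A)⁻¹ d = adj(I−A)·d / det(I−A), with det(I−A) = 0.3400:
  x_1 = (0.65·225 + 0.05·425) / 0.3400 = 167.50 / 0.3400 ≈ 492.65
  x_2 = (0.35·225 + 0.55·425) / 0.3400 = 312.50 / 0.3400 ≈ 919.12

x_1 = 492.65, x_2 = 919.12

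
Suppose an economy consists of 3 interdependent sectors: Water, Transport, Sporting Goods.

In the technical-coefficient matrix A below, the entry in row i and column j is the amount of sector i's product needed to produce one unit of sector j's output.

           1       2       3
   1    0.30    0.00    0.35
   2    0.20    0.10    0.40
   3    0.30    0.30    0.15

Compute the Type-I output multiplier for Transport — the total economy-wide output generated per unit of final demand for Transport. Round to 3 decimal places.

m_2 = 2.396

I − A =
  [   0.70     0.00    -0.35]
  [  -0.20     0.90    -0.40]
  [  -0.30    -0.30     0.85]
Cofactors of I−A, C_ij = (−1)^(i+j)·(minor ij) (rows/columns in the sector order above):
  C_11 = (0.90)(0.85) − (-0.40)(-0.30) = 0.6450
  C_12 = −[(-0.20)(0.85) − (-0.40)(-0.30)] = 0.2900
  C_13 = (-0.20)(-0.30) − (0.90)(-0.30) = 0.3300
  C_21 = −[(0.00)(0.85) − (-0.35)(-0.30)] = 0.1050
  C_22 = (0.70)(0.85) − (-0.35)(-0.30) = 0.4900
  C_23 = −[(0.70)(-0.30) − (0.00)(-0.30)] = 0.2100
  C_31 = (0.00)(-0.40) − (-0.35)(0.90) = 0.3150
  C_32 = −[(0.70)(-0.40) − (-0.35)(-0.20)] = 0.3500
  C_33 = (0.70)(0.90) − (0.00)(-0.20) = 0.6300
det(I−A) = Σ_j (I−A)_1j·C_1j = (0.70)(0.6450) + (0.00)(0.2900) + (-0.35)(0.3300) = 0.3360
adj(I−A) = Cᵀ =
  [ 0.6450   0.1050   0.3150]
  [ 0.2900   0.4900   0.3500]
  [ 0.3300   0.2100   0.6300]
(I − A)⁻¹ = adj(I−A) / det(I−A) ≈
  [   1.9196     0.3125     0.9375]
  [   0.8631     1.4583     1.0417]
  [   0.9821     0.6250     1.8750]
The output multiplier for sector j is the column-j sum of the Leontief inverse (I − A)⁻¹ = adj(I−A) / det(I−A).
Column 2 of adj(I−A): (0.1050, 0.4900, 0.2100); det(I−A) = 0.3360.
m_2 = (0.1050 + 0.4900 + 0.2100) / 0.3360 = 0.805 / 0.3360 ≈ 2.396.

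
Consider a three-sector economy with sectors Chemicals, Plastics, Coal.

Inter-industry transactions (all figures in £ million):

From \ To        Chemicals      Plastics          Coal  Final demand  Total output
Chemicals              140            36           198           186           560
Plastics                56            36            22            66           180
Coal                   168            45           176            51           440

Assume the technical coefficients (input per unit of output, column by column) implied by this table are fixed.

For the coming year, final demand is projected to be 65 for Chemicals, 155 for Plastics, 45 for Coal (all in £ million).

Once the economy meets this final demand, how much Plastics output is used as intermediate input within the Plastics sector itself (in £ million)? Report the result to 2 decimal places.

z_22 = 53.07

Technical coefficients a_ij = z_ij / X_j:
  a_11 = 140/560 = 0.25, a_21 = 56/560 = 0.10, a_31 = 168/560 = 0.30
  a_12 = 36/180 = 0.20, a_22 = 36/180 = 0.20, a_32 = 45/180 = 0.25
  a_13 = 198/440 = 0.45, a_23 = 22/440 = 0.05, a_33 = 176/440 = 0.40
I − A =
  [   0.75    -0.20    -0.45]
  [  -0.10     0.80    -0.05]
  [  -0.30    -0.25     0.60]
Cofactors of I−A, C_ij = (−1)^(i+j)·(minor ij) (rows/columns in the sector order above):
  C_11 = (0.80)(0.60) − (-0.05)(-0.25) = 0.4675
  C_12 = −[(-0.10)(0.60) − (-0.05)(-0.30)] = 0.0750
  C_13 = (-0.10)(-0.25) − (0.80)(-0.30) = 0.2650
  C_21 = −[(-0.20)(0.60) − (-0.45)(-0.25)] = 0.2325
  C_22 = (0.75)(0.60) − (-0.45)(-0.30) = 0.3150
  C_23 = −[(0.75)(-0.25) − (-0.20)(-0.30)] = 0.2475
  C_31 = (-0.20)(-0.05) − (-0.45)(0.80) = 0.3700
  C_32 = −[(0.75)(-0.05) − (-0.45)(-0.10)] = 0.0825
  C_33 = (0.75)(0.80) − (-0.20)(-0.10) = 0.5800
det(I−A) = Σ_j (I−A)_1j·C_1j = (0.75)(0.4675) + (-0.20)(0.0750) + (-0.45)(0.2650) = 0.216375
adj(I−A) = Cᵀ =
  [ 0.4675   0.2325   0.3700]
  [ 0.0750   0.3150   0.0825]
  [ 0.2650   0.2475   0.5800]
(I − A)⁻¹ = adj(I−A) / det(I−A) ≈
  [   2.1606     1.0745     1.7100]
  [   0.3466     1.4558     0.3813]
  [   1.2247     1.1438     2.6805]
First solve x = (I − A)⁻¹ d = adj(I−A)·d / det(I−A); in particular x_2 = (0.0750·65 + 0.3150·155 + 0.0825·45) / 0.216375 = 57.4125 / 0.216375 ≈ 265.3380.
Intermediate flow from 2 to 2: z_22 = a_22 · x_2 = 0.20 × 57.4125 / 0.216375 = 11.4825 / 0.216375 ≈ 53.07.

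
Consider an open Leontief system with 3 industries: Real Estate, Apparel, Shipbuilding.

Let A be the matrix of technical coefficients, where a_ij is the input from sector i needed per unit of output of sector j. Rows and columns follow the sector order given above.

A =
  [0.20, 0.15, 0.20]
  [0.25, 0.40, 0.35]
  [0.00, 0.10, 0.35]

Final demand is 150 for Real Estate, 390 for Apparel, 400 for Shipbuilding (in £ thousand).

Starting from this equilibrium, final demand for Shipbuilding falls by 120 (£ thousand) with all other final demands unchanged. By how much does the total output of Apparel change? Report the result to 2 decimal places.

I − A =
  [   0.80    -0.15    -0.20]
  [  -0.25     0.60    -0.35]
  [   0.00    -0.10     0.65]
Cofactors of I−A, C_ij = (−1)^(i+j)·(minor ij) (rows/columns in the sector order above):
  C_11 = (0.60)(0.65) − (-0.35)(-0.10) = 0.3550
  C_12 = −[(-0.25)(0.65) − (-0.35)(0.00)] = 0.1625
  C_13 = (-0.25)(-0.10) − (0.60)(0.00) = 0.0250
  C_21 = −[(-0.15)(0.65) − (-0.20)(-0.10)] = 0.1175
  C_22 = (0.80)(0.65) − (-0.20)(0.00) = 0.5200
  C_23 = −[(0.80)(-0.10) − (-0.15)(0.00)] = 0.0800
  C_31 = (-0.15)(-0.35) − (-0.20)(0.60) = 0.1725
  C_32 = −[(0.80)(-0.35) − (-0.20)(-0.25)] = 0.3300
  C_33 = (0.80)(0.60) − (-0.15)(-0.25) = 0.4425
det(I−A) = Σ_j (I−A)_1j·C_1j = (0.80)(0.3550) + (-0.15)(0.1625) + (-0.20)(0.0250) = 0.254625
adj(I−A) = Cᵀ =
  [ 0.3550   0.1175   0.1725]
  [ 0.1625   0.5200   0.3300]
  [ 0.0250   0.0800   0.4425]
(I − A)⁻¹ = adj(I−A) / det(I−A) ≈
  [   1.3942     0.4615     0.6775]
  [   0.6382     2.0422     1.2960]
  [   0.0982     0.3142     1.7378]
Δx = (I − A)⁻¹ Δd with Δd having -120 in the Shipbuilding component and 0 elsewhere.
So Δx_A = L_AS · (-120), where L_AS = adj(I−A)_AS / det(I−A) = 0.3300 / 0.254625.
Δx_A = 0.3300 × (-120) / 0.254625 = -39.60 / 0.254625 ≈ -155.52.

Δx_A = -155.52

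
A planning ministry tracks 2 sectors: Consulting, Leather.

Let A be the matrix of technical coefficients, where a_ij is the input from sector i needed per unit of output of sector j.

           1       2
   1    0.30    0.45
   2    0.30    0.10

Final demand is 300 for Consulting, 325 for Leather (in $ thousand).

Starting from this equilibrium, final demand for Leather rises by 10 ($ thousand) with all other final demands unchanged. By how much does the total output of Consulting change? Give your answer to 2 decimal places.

Δx_1 = 9.09

I − A =
  [   0.70    -0.45]
  [  -0.30     0.90]
det(I−A) = (0.70)(0.90) − (-0.45)(-0.30) = 0.4950
adj(I−A) = [[0.90, 0.45], [0.30, 0.70]]
(I − A)⁻¹ = adj(I−A) / det(I−A) ≈
  [   1.8182     0.9091]
  [   0.6061     1.4141]
Δx = (I − A)⁻¹ Δd with Δd having +10 in the Leather component and 0 elsewhere.
So Δx_1 = L_12 · (+10), where L_12 = adj(I−A)_12 / det(I−A) = 0.45 / 0.4950.
Δx_1 = 0.45 × (+10) / 0.4950 = 4.50 / 0.4950 ≈ 9.09.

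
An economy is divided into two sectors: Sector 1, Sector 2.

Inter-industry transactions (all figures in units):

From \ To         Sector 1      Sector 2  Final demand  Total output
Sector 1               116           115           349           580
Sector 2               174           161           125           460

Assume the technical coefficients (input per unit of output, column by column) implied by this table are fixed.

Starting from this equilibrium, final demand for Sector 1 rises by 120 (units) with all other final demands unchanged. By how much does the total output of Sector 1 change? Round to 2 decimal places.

Technical coefficients a_ij = z_ij / X_j:
  a_11 = 116/580 = 0.20, a_21 = 174/580 = 0.30
  a_12 = 115/460 = 0.25, a_22 = 161/460 = 0.35
I − A =
  [   0.80    -0.25]
  [  -0.30     0.65]
det(I−A) = (0.80)(0.65) − (-0.25)(-0.30) = 0.4450
adj(I−A) = [[0.65, 0.25], [0.30, 0.80]]
(I − A)⁻¹ = adj(I−A) / det(I−A) ≈
  [   1.4607     0.5618]
  [   0.6742     1.7978]
Δx = (I − A)⁻¹ Δd with Δd having +120 in the Sector 1 component and 0 elsewhere.
So Δx_1 = L_11 · (+120), where L_11 = adj(I−A)_11 / det(I−A) = 0.65 / 0.4450.
Δx_1 = 0.65 × (+120) / 0.4450 = 78.00 / 0.4450 ≈ 175.28.

Δx_1 = 175.28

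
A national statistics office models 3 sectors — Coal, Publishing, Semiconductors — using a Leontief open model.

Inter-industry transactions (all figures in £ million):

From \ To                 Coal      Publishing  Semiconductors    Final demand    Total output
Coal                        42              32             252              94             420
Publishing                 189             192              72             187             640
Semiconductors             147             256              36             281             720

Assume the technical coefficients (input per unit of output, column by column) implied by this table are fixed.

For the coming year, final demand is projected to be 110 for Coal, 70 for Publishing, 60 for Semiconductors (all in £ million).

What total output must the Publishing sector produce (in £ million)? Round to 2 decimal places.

x_2 = 299.52

Technical coefficients a_ij = z_ij / X_j:
  a_11 = 42/420 = 0.10, a_21 = 189/420 = 0.45, a_31 = 147/420 = 0.35
  a_12 = 32/640 = 0.05, a_22 = 192/640 = 0.30, a_32 = 256/640 = 0.40
  a_13 = 252/720 = 0.35, a_23 = 72/720 = 0.10, a_33 = 36/720 = 0.05
I − A =
  [   0.90    -0.05    -0.35]
  [  -0.45     0.70    -0.10]
  [  -0.35    -0.40     0.95]
Cofactors of I−A, C_ij = (−1)^(i+j)·(minor ij) (rows/columns in the sector order above):
  C_11 = (0.70)(0.95) − (-0.10)(-0.40) = 0.6250
  C_12 = −[(-0.45)(0.95) − (-0.10)(-0.35)] = 0.4625
  C_13 = (-0.45)(-0.40) − (0.70)(-0.35) = 0.4250
  C_21 = −[(-0.05)(0.95) − (-0.35)(-0.40)] = 0.1875
  C_22 = (0.90)(0.95) − (-0.35)(-0.35) = 0.7325
  C_23 = −[(0.90)(-0.40) − (-0.05)(-0.35)] = 0.3775
  C_31 = (-0.05)(-0.10) − (-0.35)(0.70) = 0.2500
  C_32 = −[(0.90)(-0.10) − (-0.35)(-0.45)] = 0.2475
  C_33 = (0.90)(0.70) − (-0.05)(-0.45) = 0.6075
det(I−A) = Σ_j (I−A)_1j·C_1j = (0.90)(0.6250) + (-0.05)(0.4625) + (-0.35)(0.4250) = 0.390625
adj(I−A) = Cᵀ =
  [ 0.6250   0.1875   0.2500]
  [ 0.4625   0.7325   0.2475]
  [ 0.4250   0.3775   0.6075]
(I − A)⁻¹ = adj(I−A) / det(I−A) ≈
  [   1.6000     0.4800     0.6400]
  [   1.1840     1.8752     0.6336]
  [   1.0880     0.9664     1.5552]
x = (I − A)⁻¹ d = adj(I−A)·d / det(I−A), with det(I−A) = 0.390625:
  x_1 = (0.6250·110 + 0.1875·70 + 0.2500·60) / 0.390625 = 96.875 / 0.390625 = 248.00
  x_2 = (0.4625·110 + 0.7325·70 + 0.2475·60) / 0.390625 = 117.00 / 0.390625 = 299.52
  x_3 = (0.4250·110 + 0.3775·70 + 0.6075·60) / 0.390625 = 109.625 / 0.390625 = 280.64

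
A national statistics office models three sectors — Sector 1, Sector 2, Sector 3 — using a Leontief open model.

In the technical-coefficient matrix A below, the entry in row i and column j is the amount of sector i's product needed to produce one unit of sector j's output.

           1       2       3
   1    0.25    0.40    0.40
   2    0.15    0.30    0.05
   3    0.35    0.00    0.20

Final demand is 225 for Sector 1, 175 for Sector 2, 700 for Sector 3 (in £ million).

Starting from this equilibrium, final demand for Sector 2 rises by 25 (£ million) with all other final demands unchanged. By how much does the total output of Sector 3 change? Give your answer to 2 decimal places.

I − A =
  [   0.75    -0.40    -0.40]
  [  -0.15     0.70    -0.05]
  [  -0.35     0.00     0.80]
Cofactors of I−A, C_ij = (−1)^(i+j)·(minor ij) (rows/columns in the sector order above):
  C_11 = (0.70)(0.80) − (-0.05)(0.00) = 0.5600
  C_12 = −[(-0.15)(0.80) − (-0.05)(-0.35)] = 0.1375
  C_13 = (-0.15)(0.00) − (0.70)(-0.35) = 0.2450
  C_21 = −[(-0.40)(0.80) − (-0.40)(0.00)] = 0.3200
  C_22 = (0.75)(0.80) − (-0.40)(-0.35) = 0.4600
  C_23 = −[(0.75)(0.00) − (-0.40)(-0.35)] = 0.1400
  C_31 = (-0.40)(-0.05) − (-0.40)(0.70) = 0.3000
  C_32 = −[(0.75)(-0.05) − (-0.40)(-0.15)] = 0.0975
  C_33 = (0.75)(0.70) − (-0.40)(-0.15) = 0.4650
det(I−A) = Σ_j (I−A)_1j·C_1j = (0.75)(0.5600) + (-0.40)(0.1375) + (-0.40)(0.2450) = 0.2670
adj(I−A) = Cᵀ =
  [ 0.5600   0.3200   0.3000]
  [ 0.1375   0.4600   0.0975]
  [ 0.2450   0.1400   0.4650]
(I − A)⁻¹ = adj(I−A) / det(I−A) ≈
  [   2.0974     1.1985     1.1236]
  [   0.5150     1.7228     0.3652]
  [   0.9176     0.5243     1.7416]
Δx = (I − A)⁻¹ Δd with Δd having +25 in the Sector 2 component and 0 elsewhere.
So Δx_3 = L_32 · (+25), where L_32 = adj(I−A)_32 / det(I−A) = 0.1400 / 0.2670.
Δx_3 = 0.1400 × (+25) / 0.2670 = 3.50 / 0.2670 ≈ 13.11.

Δx_3 = 13.11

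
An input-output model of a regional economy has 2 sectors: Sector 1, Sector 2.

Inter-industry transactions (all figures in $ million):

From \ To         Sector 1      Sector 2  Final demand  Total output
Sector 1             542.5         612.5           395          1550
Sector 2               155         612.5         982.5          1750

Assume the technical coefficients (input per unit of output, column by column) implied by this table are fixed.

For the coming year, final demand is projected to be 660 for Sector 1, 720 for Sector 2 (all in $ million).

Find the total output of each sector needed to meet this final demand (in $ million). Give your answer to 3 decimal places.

Technical coefficients a_ij = z_ij / X_j:
  a_11 = 542.5/1550 = 0.35, a_21 = 155/1550 = 0.10
  a_12 = 612.5/1750 = 0.35, a_22 = 612.5/1750 = 0.35
I − A =
  [   0.65    -0.35]
  [  -0.10     0.65]
det(I−A) = (0.65)(0.65) − (-0.35)(-0.10) = 0.3875
adj(I−A) = [[0.65, 0.35], [0.10, 0.65]]
(I − A)⁻¹ = adj(I−A) / det(I−A) ≈
  [   1.6774     0.9032]
  [   0.2581     1.6774]
x = (I − A)⁻¹ d = adj(I−A)·d / det(I−A), with det(I−A) = 0.3875:
  x_1 = (0.65·660 + 0.35·720) / 0.3875 = 681.00 / 0.3875 ≈ 1757.419
  x_2 = (0.10·660 + 0.65·720) / 0.3875 = 534.00 / 0.3875 ≈ 1378.065

x_1 = 1757.419, x_2 = 1378.065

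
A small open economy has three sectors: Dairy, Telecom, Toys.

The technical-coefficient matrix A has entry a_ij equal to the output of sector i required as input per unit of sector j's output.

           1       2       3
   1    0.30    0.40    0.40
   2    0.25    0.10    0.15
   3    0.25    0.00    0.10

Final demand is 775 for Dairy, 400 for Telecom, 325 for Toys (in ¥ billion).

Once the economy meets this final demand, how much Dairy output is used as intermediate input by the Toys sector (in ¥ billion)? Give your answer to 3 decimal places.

I − A =
  [   0.70    -0.40    -0.40]
  [  -0.25     0.90    -0.15]
  [  -0.25     0.00     0.90]
Cofactors of I−A, C_ij = (−1)^(i+j)·(minor ij) (rows/columns in the sector order above):
  C_11 = (0.90)(0.90) − (-0.15)(0.00) = 0.8100
  C_12 = −[(-0.25)(0.90) − (-0.15)(-0.25)] = 0.2625
  C_13 = (-0.25)(0.00) − (0.90)(-0.25) = 0.2250
  C_21 = −[(-0.40)(0.90) − (-0.40)(0.00)] = 0.3600
  C_22 = (0.70)(0.90) − (-0.40)(-0.25) = 0.5300
  C_23 = −[(0.70)(0.00) − (-0.40)(-0.25)] = 0.1000
  C_31 = (-0.40)(-0.15) − (-0.40)(0.90) = 0.4200
  C_32 = −[(0.70)(-0.15) − (-0.40)(-0.25)] = 0.2050
  C_33 = (0.70)(0.90) − (-0.40)(-0.25) = 0.5300
det(I−A) = Σ_j (I−A)_1j·C_1j = (0.70)(0.8100) + (-0.40)(0.2625) + (-0.40)(0.2250) = 0.3720
adj(I−A) = Cᵀ =
  [ 0.8100   0.3600   0.4200]
  [ 0.2625   0.5300   0.2050]
  [ 0.2250   0.1000   0.5300]
(I − A)⁻¹ = adj(I−A) / det(I−A) ≈
  [   2.1774     0.9677     1.1290]
  [   0.7056     1.4247     0.5511]
  [   0.6048     0.2688     1.4247]
First solve x = (I − A)⁻¹ d = adj(I−A)·d / det(I−A); in particular x_3 = (0.2250·775 + 0.1000·400 + 0.5300·325) / 0.3720 = 386.625 / 0.3720 ≈ 1039.31452.
Intermediate flow from 1 to 3: z_13 = a_13 · x_3 = 0.40 × 386.625 / 0.3720 = 154.65 / 0.3720 ≈ 415.726.

z_13 = 415.726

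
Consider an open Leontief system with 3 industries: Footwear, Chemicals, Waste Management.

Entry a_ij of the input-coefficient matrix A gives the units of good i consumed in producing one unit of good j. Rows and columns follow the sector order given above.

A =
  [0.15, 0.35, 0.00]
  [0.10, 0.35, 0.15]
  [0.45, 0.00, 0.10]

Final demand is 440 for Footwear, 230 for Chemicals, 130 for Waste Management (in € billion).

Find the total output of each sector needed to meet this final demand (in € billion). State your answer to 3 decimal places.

x_F = 761.493, x_C = 592.197, x_W = 525.191

I − A =
  [   0.85    -0.35     0.00]
  [  -0.10     0.65    -0.15]
  [  -0.45     0.00     0.90]
Cofactors of I−A, C_ij = (−1)^(i+j)·(minor ij) (rows/columns in the sector order above):
  C_11 = (0.65)(0.90) − (-0.15)(0.00) = 0.5850
  C_12 = −[(-0.10)(0.90) − (-0.15)(-0.45)] = 0.1575
  C_13 = (-0.10)(0.00) − (0.65)(-0.45) = 0.2925
  C_21 = −[(-0.35)(0.90) − (0.00)(0.00)] = 0.3150
  C_22 = (0.85)(0.90) − (0.00)(-0.45) = 0.7650
  C_23 = −[(0.85)(0.00) − (-0.35)(-0.45)] = 0.1575
  C_31 = (-0.35)(-0.15) − (0.00)(0.65) = 0.0525
  C_32 = −[(0.85)(-0.15) − (0.00)(-0.10)] = 0.1275
  C_33 = (0.85)(0.65) − (-0.35)(-0.10) = 0.5175
det(I−A) = Σ_j (I−A)_1j·C_1j = (0.85)(0.5850) + (-0.35)(0.1575) + (0.00)(0.2925) = 0.442125
adj(I−A) = Cᵀ =
  [ 0.5850   0.3150   0.0525]
  [ 0.1575   0.7650   0.1275]
  [ 0.2925   0.1575   0.5175]
(I − A)⁻¹ = adj(I−A) / det(I−A) ≈
  [   1.3232     0.7125     0.1187]
  [   0.3562     1.7303     0.2884]
  [   0.6616     0.3562     1.1705]
x = (I − A)⁻¹ d = adj(I−A)·d / det(I−A), with det(I−A) = 0.442125:
  x_F = (0.5850·440 + 0.3150·230 + 0.0525·130) / 0.442125 = 336.675 / 0.442125 ≈ 761.493
  x_C = (0.1575·440 + 0.7650·230 + 0.1275·130) / 0.442125 = 261.825 / 0.442125 ≈ 592.197
  x_W = (0.2925·440 + 0.1575·230 + 0.5175·130) / 0.442125 = 232.20 / 0.442125 ≈ 525.191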